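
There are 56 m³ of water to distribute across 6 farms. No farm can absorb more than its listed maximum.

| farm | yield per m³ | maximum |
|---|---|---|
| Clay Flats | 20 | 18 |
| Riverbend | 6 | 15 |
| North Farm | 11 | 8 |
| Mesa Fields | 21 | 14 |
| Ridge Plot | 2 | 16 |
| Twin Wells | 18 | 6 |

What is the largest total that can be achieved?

Highest yield per m³ first: Mesa Fields 21 > Clay Flats 20 > Twin Wells 18 > North Farm 11 > Riverbend 6 > Ridge Plot 2.
Mesa Fields: +14 to 14 (cap) — 42 left.
Give Clay Flats 18 to hit its cap of 18 — 24 left.
Give Twin Wells 6 to hit its cap of 6 — 18 left.
North Farm takes 8 to reach its cap of 8 — 10 left.
Riverbend has room for 15 but only 10 remain, so it gets 10.
Total = 20×18 + 6×10 + 11×8 + 21×14 + 18×6 = 910.

910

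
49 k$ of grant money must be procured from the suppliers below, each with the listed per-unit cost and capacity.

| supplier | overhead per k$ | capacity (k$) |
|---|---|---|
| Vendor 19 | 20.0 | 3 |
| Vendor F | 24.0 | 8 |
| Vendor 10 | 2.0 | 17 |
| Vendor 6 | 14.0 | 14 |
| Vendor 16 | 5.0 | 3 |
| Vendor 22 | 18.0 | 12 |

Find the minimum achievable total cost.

521

Fill from the cheapest supplier first.
Take 17 from Vendor 10 at 2.0 ; need 32 more.
Vendor 16 at 5.0: take all 3 k$ ; 29 still needed.
Take 14 from Vendor 6 at 14.0 ; need 15 more.
Vendor 22 (18.0): use full 12 ; 3 k$ to go.
Take 3 from Vendor 19 at 20.0 ; need 0 more.
Vendor F: unused.
Cost = 17×2.0 + 3×5.0 + 14×14.0 + 12×18.0 + 3×20.0 = 521.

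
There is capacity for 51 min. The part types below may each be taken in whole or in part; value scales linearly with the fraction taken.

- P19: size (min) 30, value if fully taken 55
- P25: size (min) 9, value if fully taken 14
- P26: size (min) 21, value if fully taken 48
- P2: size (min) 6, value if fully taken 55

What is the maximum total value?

147

Rank by value-to-size ratio: P2 55/6≈9.17, P26 48/21≈2.29, P19 55/30≈1.83, P25 14/9≈1.56.
P2: take in full, 6 min for value 55 ; 45 left.
All 21 min of P26 fit (value 48) ; 24 remain.
Only 24 min remain; take 24/30 of P19 for value 55×24/30 = 44.
Total value = 147.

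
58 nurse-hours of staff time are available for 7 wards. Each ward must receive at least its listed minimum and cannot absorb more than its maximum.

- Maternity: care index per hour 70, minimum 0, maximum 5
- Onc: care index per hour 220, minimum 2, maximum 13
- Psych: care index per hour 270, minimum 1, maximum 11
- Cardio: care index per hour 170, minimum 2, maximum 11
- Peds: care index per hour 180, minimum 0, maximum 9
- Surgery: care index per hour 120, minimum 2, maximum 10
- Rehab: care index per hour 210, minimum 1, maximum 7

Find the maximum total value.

11630

Meeting every minimum uses 0+2+1+2+0+2+1 = 8 nurse-hours, leaving 50.
Order the wards by care index per hour: Psych 270 > Onc 220 > Rehab 210 > Peds 180 > Cardio 170 > Surgery 120 > Maternity 70.
Psych: +10 to 11 (cap) — 40 left.
Give Onc 11 more to hit its cap of 13 — 29 left.
Rehab takes 6 more to reach its cap of 7 — 23 left.
Peds: +9 to 9 (cap) — 14 left.
Cardio: +9 to 11 (cap) — 5 left.
Only 5 left; Surgery takes them to reach 7.
Total = 220×13 + 270×11 + 170×11 + 180×9 + 120×7 + 210×7 = 11630.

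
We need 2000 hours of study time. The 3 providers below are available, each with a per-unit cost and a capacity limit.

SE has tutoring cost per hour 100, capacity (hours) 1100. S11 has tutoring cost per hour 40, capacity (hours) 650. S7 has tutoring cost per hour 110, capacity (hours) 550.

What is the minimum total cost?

163500

Fill from the cheapest provider first.
Take 650 from S11 at 40 — need 1350 more.
SE (100): use full 1100 — 250 hours to go.
S7 at 110: take 250 of its 550 — requirement met.
Cost = 650×40 + 1100×100 + 250×110 = 163500.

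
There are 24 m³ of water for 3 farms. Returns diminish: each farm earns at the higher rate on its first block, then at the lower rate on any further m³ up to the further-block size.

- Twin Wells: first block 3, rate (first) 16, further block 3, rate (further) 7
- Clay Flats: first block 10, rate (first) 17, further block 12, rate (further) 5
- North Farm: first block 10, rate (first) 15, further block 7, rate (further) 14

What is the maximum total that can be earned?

Order all 6 blocks by rate: Clay Flats/first 17 > Twin Wells/first 16 > North Farm/first 15 > North Farm/second 14 > Twin Wells/second 7 > Clay Flats/second 5.
Clay Flats first at 17: fill all 10 → 14 left.
Fill Twin Wells first block (3 at 16) → 11 left.
Fill North Farm first block (10 at 15) → 1 left.
North Farm/second: +1 of 7 at 14; pool empty.
Total = 17×10 + 16×3 + 15×10 + 14×1 = 382.

382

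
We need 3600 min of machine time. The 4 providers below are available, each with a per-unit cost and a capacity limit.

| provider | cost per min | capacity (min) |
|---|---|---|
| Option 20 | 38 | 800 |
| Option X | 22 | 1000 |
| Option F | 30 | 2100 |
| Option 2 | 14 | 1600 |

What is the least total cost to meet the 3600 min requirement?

Fill from the cheapest provider first.
Option 2 at 14: take all 1600 min ; 2000 still needed.
Take 1000 from Option X at 22 ; need 1000 more.
Option F at 30: take 1000 of its 2100 ; requirement met.
Option 20: unused.
Cost = 1600×14 + 1000×22 + 1000×30 = 74400.

74400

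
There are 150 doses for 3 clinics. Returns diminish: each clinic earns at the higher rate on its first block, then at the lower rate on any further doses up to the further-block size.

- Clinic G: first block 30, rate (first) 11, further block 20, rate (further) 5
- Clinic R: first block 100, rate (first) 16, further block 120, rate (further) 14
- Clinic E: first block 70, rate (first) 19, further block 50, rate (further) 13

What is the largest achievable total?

2610

Rank every tier by rate: Clinic E/T1 19 > Clinic R/T1 16 > Clinic R/T2 14 > Clinic E/T2 13 > Clinic G/T1 11 > Clinic G/T2 5.
Clinic E/T1 (19): +70 → 80 left.
Clinic R/T1: +80 of 100 at 16; pool empty.
Total = 19×70 + 16×80 = 2610.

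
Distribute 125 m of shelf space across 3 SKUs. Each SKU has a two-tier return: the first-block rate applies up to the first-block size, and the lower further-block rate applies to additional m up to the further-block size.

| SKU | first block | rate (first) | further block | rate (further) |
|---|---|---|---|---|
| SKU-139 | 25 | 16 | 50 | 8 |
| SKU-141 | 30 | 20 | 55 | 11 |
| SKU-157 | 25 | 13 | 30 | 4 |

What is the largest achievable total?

Rank every tier by rate: SKU-141/T1 20 > SKU-139/T1 16 > SKU-157/T1 13 > SKU-141/T2 11 > SKU-139/T2 8 > SKU-157/T2 4.
SKU-141/T1 (20): +30 — 95 left.
SKU-139/T1 (16): +25 — 70 left.
SKU-157/T1 (13): +25 — 45 left.
SKU-141 T2 at 11: only 45 left, fill 45.
Total = 20×30 + 16×25 + 13×25 + 11×45 = 1820.

1820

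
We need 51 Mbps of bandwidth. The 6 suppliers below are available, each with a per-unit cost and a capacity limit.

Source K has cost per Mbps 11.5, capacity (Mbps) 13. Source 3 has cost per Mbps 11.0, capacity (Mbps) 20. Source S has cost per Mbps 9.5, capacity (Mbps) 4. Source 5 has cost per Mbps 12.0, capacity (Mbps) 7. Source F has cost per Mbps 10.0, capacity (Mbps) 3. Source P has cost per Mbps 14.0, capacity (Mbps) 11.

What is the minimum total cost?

577.5

Cheapest first:
Take 4 from Source S at 9.5 — need 47 more.
Source F at 10.0: take all 3 Mbps — 44 still needed.
Source 3 at 11.0: take all 20 Mbps — 24 still needed.
Source K at 11.5: take all 13 Mbps — 11 still needed.
Take 7 from Source 5 at 12.0 — need 4 more.
Source P at 14.0: take 4 of its 11 — requirement met.
Cost = 4×9.5 + 3×10.0 + 20×11.0 + 13×11.5 + 7×12.0 + 4×14.0 = 577.5.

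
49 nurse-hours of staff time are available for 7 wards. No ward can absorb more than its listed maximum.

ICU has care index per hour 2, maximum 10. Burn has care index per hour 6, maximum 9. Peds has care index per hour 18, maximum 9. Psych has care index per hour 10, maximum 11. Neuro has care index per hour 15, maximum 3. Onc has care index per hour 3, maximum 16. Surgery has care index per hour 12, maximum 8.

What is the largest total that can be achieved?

494

Highest care index per hour first: Peds 18 > Neuro 15 > Surgery 12 > Psych 10 > Burn 6 > Onc 3 > ICU 2.
Give Peds 9 to hit its cap of 9 → 40 left.
Give Neuro 3 to hit its cap of 3 → 37 left.
Give Surgery 8 to hit its cap of 8 → 29 left.
Psych takes 11 to reach its cap of 11 → 18 left.
Burn: +9 to 9 (cap) → 9 left.
Onc: +9 (room for 16) → 9. Pool exhausted.
Total = 6×9 + 18×9 + 10×11 + 15×3 + 3×9 + 12×8 = 494.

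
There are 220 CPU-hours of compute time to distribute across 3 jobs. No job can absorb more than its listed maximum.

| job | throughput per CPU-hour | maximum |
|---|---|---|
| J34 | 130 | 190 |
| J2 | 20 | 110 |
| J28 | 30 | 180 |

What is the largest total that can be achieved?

Order the jobs by throughput per CPU-hour: J34 130 > J28 30 > J2 20.
J34: +190 to 190 (cap) → 30 left.
J28 has room for 180 but only 30 remain, so it gets 30.
Total = 130×190 + 30×30 = 25600.

25600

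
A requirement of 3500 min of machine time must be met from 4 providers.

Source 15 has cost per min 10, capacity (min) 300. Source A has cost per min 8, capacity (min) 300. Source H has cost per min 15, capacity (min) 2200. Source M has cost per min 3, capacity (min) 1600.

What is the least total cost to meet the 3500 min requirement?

29700

Fill from the cheapest provider first.
Take 1600 from Source M at 3 ; need 1900 more.
Source A at 8: take all 300 min ; 1600 still needed.
Source 15 (10): use full 300 ; 1300 min to go.
Take 1300 from Source H at 15 to finish.
Cost = 1600×3 + 300×8 + 300×10 + 1300×15 = 29700.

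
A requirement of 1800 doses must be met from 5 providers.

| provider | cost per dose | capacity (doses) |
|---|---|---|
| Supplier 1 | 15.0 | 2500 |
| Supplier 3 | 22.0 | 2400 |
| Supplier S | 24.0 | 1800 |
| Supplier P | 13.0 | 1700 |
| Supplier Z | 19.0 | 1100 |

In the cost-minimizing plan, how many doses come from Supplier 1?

100

Cheapest first:
Supplier P at 13.0: take all 1700 doses ; 100 still needed.
Supplier 1 at 15.0: take 100 of its 2500 ; requirement met.
Supplier Z, Supplier 3, Supplier S: unused.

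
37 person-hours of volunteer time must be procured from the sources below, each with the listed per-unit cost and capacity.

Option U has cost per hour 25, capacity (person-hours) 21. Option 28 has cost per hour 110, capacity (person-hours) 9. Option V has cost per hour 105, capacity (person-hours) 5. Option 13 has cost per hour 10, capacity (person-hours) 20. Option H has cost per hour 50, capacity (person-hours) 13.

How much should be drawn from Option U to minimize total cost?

Use sources in increasing cost order.
Take 20 from Option 13 at 10 ; need 17 more.
Option U at 25: take 17 of its 21 ; requirement met.
Option H, Option V, Option 28: unused.

17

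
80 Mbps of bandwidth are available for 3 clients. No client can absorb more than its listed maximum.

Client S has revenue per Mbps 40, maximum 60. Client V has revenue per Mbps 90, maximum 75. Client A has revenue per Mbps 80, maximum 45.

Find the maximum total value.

Highest revenue per Mbps first: Client V 90 > Client A 80 > Client S 40.
Client V: +75 to 75 (cap) ; 5 left.
Client A has room for 45 but only 5 remain, so it gets 5.
Total = 90×75 + 80×5 = 7150.

7150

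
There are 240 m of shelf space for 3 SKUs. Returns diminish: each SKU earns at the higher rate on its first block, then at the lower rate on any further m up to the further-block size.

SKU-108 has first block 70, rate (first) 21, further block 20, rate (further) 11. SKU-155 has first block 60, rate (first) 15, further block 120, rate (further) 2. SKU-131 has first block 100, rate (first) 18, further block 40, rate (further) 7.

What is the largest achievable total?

Rank every tier by rate: SKU-108/first 21 > SKU-131/first 18 > SKU-155/first 15 > SKU-108/second 11 > SKU-131/second 7 > SKU-155/second 2.
SKU-108/first (21): +70 — 170 left.
SKU-131/first (18): +100 — 70 left.
Fill SKU-155 first block (60 at 15) — 10 left.
SKU-108 second at 11: only 10 left, fill 10.
Total = 21×70 + 18×100 + 15×60 + 11×10 = 4280.

4280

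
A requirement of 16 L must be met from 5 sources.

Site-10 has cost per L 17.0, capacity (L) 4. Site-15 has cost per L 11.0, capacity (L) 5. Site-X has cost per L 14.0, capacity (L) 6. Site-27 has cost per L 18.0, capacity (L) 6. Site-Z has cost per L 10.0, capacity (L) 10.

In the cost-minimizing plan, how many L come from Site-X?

Use sources in increasing cost order.
Site-Z at 10.0: take all 10 L → 6 still needed.
Site-15 (11.0): use full 5 → 1 L to go.
Take 1 from Site-X at 14.0 to finish.
Site-10, Site-27: unused.

1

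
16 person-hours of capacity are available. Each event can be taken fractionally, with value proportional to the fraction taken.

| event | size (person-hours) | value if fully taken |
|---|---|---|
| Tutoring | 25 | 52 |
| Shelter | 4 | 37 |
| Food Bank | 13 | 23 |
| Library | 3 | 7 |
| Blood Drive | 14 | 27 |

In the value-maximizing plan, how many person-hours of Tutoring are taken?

9

Best value per unit of size first: Shelter 37/4≈9.25, Library 7/3≈2.33, Tutoring 52/25≈2.08, Blood Drive 27/14≈1.93, Food Bank 23/13≈1.77.
Take all of Shelter (4 person-hours, value 37) ; 12 person-hours left.
All 3 person-hours of Library fit (value 7) ; 9 remain.
9 person-hours left: a 9/25 share of Tutoring gives 52×9/25 = 18.72.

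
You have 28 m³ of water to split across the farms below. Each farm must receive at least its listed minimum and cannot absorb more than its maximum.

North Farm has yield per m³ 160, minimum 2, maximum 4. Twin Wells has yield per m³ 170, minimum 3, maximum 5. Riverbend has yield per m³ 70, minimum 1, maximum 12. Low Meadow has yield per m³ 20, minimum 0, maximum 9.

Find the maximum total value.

2470

Meeting every minimum uses 2+3+1+0 = 6 m³, leaving 22.
Highest yield per m³ first: Twin Wells 170 > North Farm 160 > Riverbend 70 > Low Meadow 20.
Give Twin Wells 2 more to hit its cap of 5 ; 20 left.
Give North Farm 2 more to hit its cap of 4 ; 18 left.
Riverbend takes 11 more to reach its cap of 12 ; 7 left.
Low Meadow: +7 (room for 9) → 7. Pool exhausted.
Total = 160×4 + 170×5 + 70×12 + 20×7 = 2470.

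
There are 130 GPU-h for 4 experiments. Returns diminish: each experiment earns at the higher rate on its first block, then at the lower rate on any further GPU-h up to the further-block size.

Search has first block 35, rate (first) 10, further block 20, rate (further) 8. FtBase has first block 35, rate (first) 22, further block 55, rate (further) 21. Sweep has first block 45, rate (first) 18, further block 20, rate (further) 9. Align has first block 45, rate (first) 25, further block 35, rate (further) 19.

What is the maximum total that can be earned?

2945

Order all 8 blocks by rate: Align/tier1 25 > FtBase/tier1 22 > FtBase/tier2 21 > Align/tier2 19 > Sweep/tier1 18 > Search/tier1 10 > Sweep/tier2 9 > Search/tier2 8.
Align tier1 at 25: fill all 45 ; 85 left.
FtBase tier1 at 22: fill all 35 ; 50 left.
FtBase tier2 at 21: only 50 left, fill 50.
Total = 25×45 + 22×35 + 21×50 = 2945.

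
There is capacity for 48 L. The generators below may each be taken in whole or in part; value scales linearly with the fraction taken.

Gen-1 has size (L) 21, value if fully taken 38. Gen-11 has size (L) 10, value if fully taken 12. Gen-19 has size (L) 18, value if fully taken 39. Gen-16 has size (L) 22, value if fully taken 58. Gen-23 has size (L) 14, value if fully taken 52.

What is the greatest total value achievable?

136

Best value per unit of size first: Gen-23 52/14≈3.71, Gen-16 58/22≈2.64, Gen-19 39/18≈2.17, Gen-1 38/21≈1.81, Gen-11 12/10≈1.2.
Gen-23: take in full, 14 L for value 52 — 34 left.
All 22 L of Gen-16 fit (value 58) — 12 remain.
Only 12 L remain; take 12/18 of Gen-19 for value 39×12/18 = 26.
Total value = 136.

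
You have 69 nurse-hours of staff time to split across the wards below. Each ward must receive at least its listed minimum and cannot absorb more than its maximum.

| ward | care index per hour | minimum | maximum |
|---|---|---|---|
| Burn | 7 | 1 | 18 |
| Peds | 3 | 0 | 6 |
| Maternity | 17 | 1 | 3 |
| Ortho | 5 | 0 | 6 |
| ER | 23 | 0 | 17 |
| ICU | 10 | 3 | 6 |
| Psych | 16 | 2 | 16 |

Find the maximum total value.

Meeting every minimum uses 1+0+1+0+0+3+2 = 7 nurse-hours, leaving 62.
Highest care index per hour first: ER 23 > Maternity 17 > Psych 16 > ICU 10 > Burn 7 > Ortho 5 > Peds 3.
Give ER 17 more to hit its cap of 17 ; 45 left.
Give Maternity 2 more to hit its cap of 3 ; 43 left.
Give Psych 14 more to hit its cap of 16 ; 29 left.
ICU: +3 to 6 (cap) ; 26 left.
Burn takes 17 more to reach its cap of 18 ; 9 left.
Ortho takes 6 more to reach its cap of 6 ; 3 left.
Only 3 left; Peds takes them to reach 3.
Total = 7×18 + 3×3 + 17×3 + 5×6 + 23×17 + 10×6 + 16×16 = 923.

923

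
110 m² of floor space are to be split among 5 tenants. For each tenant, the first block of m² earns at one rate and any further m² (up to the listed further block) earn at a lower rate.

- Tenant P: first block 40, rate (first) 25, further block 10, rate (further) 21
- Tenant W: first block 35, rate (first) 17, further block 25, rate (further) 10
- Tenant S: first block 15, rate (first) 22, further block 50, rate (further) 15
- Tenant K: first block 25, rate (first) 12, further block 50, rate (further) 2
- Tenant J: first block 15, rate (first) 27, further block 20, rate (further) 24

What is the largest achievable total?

Order all 10 blocks by rate: Tenant J/tier1 27 > Tenant P/tier1 25 > Tenant J/tier2 24 > Tenant S/tier1 22 > Tenant P/tier2 21 > Tenant W/tier1 17 > Tenant S/tier2 15 > Tenant K/tier1 12 > Tenant W/tier2 10 > Tenant K/tier2 2.
Tenant J/tier1 (27): +15 — 95 left.
Tenant P tier1 at 25: fill all 40 — 55 left.
Tenant J/tier2 (24): +20 — 35 left.
Fill Tenant S tier1 block (15 at 22) — 20 left.
Tenant P/tier2 (21): +10 — 10 left.
Tenant W/tier1: +10 of 35 at 17; pool empty.
Total = 27×15 + 25×40 + 24×20 + 22×15 + 21×10 + 17×10 = 2595.

2595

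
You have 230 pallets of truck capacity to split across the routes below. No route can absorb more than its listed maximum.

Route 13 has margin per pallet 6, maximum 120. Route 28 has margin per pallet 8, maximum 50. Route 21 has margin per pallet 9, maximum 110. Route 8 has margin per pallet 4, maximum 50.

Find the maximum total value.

1810

Rank by margin per pallet: Route 21 9 > Route 28 8 > Route 13 6 > Route 8 4.
Give Route 21 110 to hit its cap of 110 ; 120 left.
Give Route 28 50 to hit its cap of 50 ; 70 left.
Route 13: +70 (room for 120) → 70. Pool exhausted.
Total = 6×70 + 8×50 + 9×110 = 1810.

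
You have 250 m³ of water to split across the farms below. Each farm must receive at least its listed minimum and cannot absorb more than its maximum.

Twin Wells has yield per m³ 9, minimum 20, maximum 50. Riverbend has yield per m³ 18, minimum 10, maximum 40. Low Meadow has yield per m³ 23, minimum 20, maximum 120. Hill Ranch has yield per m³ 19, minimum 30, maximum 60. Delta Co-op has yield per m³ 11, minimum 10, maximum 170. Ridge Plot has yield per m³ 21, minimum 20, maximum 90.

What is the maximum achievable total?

5060

Meeting every minimum uses 20+10+20+30+10+20 = 110 m³, leaving 140.
Rank by yield per m³: Low Meadow 23 > Ridge Plot 21 > Hill Ranch 19 > Riverbend 18 > Delta Co-op 11 > Twin Wells 9.
Low Meadow takes 100 more to reach its cap of 120 → 40 left.
Ridge Plot: +40 (room for 70) → 60. Pool exhausted.
Total = 9×20 + 18×10 + 23×120 + 19×30 + 11×10 + 21×60 = 5060.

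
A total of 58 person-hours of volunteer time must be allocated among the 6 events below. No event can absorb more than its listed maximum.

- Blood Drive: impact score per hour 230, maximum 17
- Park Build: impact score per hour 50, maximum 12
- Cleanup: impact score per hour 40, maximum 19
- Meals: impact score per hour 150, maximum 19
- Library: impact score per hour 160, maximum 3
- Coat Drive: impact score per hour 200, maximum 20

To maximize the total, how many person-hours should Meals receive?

Order the events by impact score per hour: Blood Drive 230 > Coat Drive 200 > Library 160 > Meals 150 > Park Build 50 > Cleanup 40.
Give Blood Drive 17 to hit its cap of 17 → 41 left.
Give Coat Drive 20 to hit its cap of 20 → 21 left.
Library takes 3 to reach its cap of 3 → 18 left.
Meals has room for 19 but only 18 remain, so it gets 18.

18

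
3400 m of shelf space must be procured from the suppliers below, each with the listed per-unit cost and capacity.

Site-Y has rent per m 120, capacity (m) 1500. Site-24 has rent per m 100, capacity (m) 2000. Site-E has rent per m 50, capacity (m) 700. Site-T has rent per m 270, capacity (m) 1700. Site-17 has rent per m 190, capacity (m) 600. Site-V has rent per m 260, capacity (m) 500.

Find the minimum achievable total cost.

Fill from the cheapest supplier first.
Site-E (50): use full 700 ; 2700 m to go.
Site-24 (100): use full 2000 ; 700 m to go.
Site-Y (120): take the remaining 700 ; done.
Site-17, Site-V, Site-T: unused.
Cost = 700×50 + 2000×100 + 700×120 = 319000.

319000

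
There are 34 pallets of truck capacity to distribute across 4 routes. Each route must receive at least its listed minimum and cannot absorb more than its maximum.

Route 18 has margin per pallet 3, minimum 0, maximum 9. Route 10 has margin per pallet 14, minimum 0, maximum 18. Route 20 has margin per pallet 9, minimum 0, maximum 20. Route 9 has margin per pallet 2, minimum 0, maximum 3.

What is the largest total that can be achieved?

Meeting every minimum uses 0+0+0+0 = 0 pallets, leaving 34.
Highest margin per pallet first: Route 10 14 > Route 20 9 > Route 18 3 > Route 9 2.
Route 10: +18 to 18 (cap) — 16 left.
Only 16 left; Route 20 takes them to reach 16.
Total = 14×18 + 9×16 = 396.

396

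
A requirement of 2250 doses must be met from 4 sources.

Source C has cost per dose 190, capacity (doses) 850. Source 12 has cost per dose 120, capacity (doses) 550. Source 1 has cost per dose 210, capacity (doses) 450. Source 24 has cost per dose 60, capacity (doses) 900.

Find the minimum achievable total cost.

272000

Fill from the cheapest source first.
Take 900 from Source 24 at 60 ; need 1350 more.
Source 12 (120): use full 550 ; 800 doses to go.
Source C at 190: take 800 of its 850 ; requirement met.
Source 1: unused.
Cost = 900×60 + 550×120 + 800×190 = 272000.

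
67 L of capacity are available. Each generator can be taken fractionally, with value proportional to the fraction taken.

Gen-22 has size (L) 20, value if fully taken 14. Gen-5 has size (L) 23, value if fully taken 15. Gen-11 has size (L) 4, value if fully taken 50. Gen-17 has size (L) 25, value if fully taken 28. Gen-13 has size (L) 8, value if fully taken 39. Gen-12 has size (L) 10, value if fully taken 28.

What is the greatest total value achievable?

Rank by value-to-size ratio: Gen-11 50/4≈12.5, Gen-13 39/8≈4.88, Gen-12 28/10≈2.8, Gen-17 28/25≈1.12, Gen-22 14/20≈0.7, Gen-5 15/23≈0.652.
Take all of Gen-11 (4 L, value 50) → 63 L left.
All 8 L of Gen-13 fit (value 39) → 55 remain.
Gen-12: take in full, 10 L for value 28 → 45 left.
Gen-17: take in full, 25 L for value 28 → 20 left.
Gen-22: take in full, 20 L for value 14 → 0 left.
Total value = 159.

159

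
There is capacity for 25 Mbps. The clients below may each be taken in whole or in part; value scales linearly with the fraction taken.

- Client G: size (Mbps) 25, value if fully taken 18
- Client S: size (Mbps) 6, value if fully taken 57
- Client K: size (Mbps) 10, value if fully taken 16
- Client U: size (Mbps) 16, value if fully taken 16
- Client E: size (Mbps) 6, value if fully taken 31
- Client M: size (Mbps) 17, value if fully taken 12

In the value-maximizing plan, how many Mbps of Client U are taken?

Best value per unit of size first: Client S 57/6≈9.5, Client E 31/6≈5.17, Client K 16/10≈1.6, Client U 16/16≈1, Client G 18/25≈0.72, Client M 12/17≈0.706.
All 6 Mbps of Client S fit (value 57) ; 19 remain.
Client E: take in full, 6 Mbps for value 31 ; 13 left.
All 10 Mbps of Client K fit (value 16) ; 3 remain.
Only 3 Mbps remain; take 3/16 of Client U for value 16×3/16 = 3.

3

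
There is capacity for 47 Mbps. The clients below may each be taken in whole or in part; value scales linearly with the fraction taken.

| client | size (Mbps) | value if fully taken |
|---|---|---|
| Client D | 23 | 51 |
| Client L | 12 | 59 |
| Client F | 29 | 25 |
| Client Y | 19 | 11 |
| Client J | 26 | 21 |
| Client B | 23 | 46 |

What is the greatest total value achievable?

Rank by value-to-size ratio: Client L 59/12≈4.92, Client D 51/23≈2.22, Client B 46/23≈2, Client F 25/29≈0.862, Client J 21/26≈0.808, Client Y 11/19≈0.579.
Take all of Client L (12 Mbps, value 59) ; 35 Mbps left.
Client D: take in full, 23 Mbps for value 51 ; 12 left.
12 Mbps left: a 12/23 share of Client B gives 46×12/23 = 24.
Total value = 134.

134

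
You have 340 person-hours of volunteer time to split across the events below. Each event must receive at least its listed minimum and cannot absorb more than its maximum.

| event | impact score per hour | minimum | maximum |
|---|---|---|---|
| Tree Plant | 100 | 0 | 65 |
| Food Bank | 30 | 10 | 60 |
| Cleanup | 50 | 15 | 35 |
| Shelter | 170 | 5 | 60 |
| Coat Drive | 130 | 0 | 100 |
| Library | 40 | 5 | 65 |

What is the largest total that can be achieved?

Meeting every minimum uses 0+10+15+5+0+5 = 35 person-hours, leaving 305.
Rank by impact score per hour: Shelter 170 > Coat Drive 130 > Tree Plant 100 > Cleanup 50 > Library 40 > Food Bank 30.
Shelter: +55 to 60 (cap) → 250 left.
Coat Drive takes 100 more to reach its cap of 100 → 150 left.
Tree Plant: +65 to 65 (cap) → 85 left.
Cleanup takes 20 more to reach its cap of 35 → 65 left.
Library: +60 to 65 (cap) → 5 left.
Only 5 left; Food Bank takes them to reach 15.
Total = 100×65 + 30×15 + 50×35 + 170×60 + 130×100 + 40×65 = 34500.

34500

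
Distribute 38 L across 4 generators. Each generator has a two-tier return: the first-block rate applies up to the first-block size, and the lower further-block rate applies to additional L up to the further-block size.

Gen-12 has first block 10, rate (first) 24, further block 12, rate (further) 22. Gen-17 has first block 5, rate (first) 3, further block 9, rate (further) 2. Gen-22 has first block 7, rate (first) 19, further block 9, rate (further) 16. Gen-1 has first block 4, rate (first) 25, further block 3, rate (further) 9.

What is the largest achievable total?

817

Rank every tier by rate: Gen-1/tier1 25 > Gen-12/tier1 24 > Gen-12/tier2 22 > Gen-22/tier1 19 > Gen-22/tier2 16 > Gen-1/tier2 9 > Gen-17/tier1 3 > Gen-17/tier2 2.
Gen-1 tier1 at 25: fill all 4 → 34 left.
Gen-12 tier1 at 24: fill all 10 → 24 left.
Gen-12/tier2 (22): +12 → 12 left.
Gen-22 tier1 at 19: fill all 7 → 5 left.
Gen-22/tier2: +5 of 9 at 16; pool empty.
Total = 25×4 + 24×10 + 22×12 + 19×7 + 16×5 = 817.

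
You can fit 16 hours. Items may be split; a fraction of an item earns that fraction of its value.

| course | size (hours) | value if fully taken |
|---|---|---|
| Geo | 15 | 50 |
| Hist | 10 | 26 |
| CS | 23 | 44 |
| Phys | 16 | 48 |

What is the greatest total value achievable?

Sort by value density: Geo 50/15≈3.33, Phys 48/16≈3, Hist 26/10≈2.6, CS 44/23≈1.91.
All 15 hours of Geo fit (value 50) ; 1 remain.
Fill the last 1 hours with part of Phys: 1/16 of it earns 3.
Total value = 53.

53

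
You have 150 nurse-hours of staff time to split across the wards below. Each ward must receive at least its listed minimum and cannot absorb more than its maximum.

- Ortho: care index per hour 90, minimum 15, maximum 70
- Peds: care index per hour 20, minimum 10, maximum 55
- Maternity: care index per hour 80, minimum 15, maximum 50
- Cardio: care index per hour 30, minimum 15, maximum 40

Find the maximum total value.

Meeting every minimum uses 15+10+15+15 = 55 nurse-hours, leaving 95.
Order the wards by care index per hour: Ortho 90 > Maternity 80 > Cardio 30 > Peds 20.
Ortho: +55 to 70 (cap) ; 40 left.
Maternity takes 35 more to reach its cap of 50 ; 5 left.
Only 5 left; Cardio takes them to reach 20.
Total = 90×70 + 20×10 + 80×50 + 30×20 = 11100.

11100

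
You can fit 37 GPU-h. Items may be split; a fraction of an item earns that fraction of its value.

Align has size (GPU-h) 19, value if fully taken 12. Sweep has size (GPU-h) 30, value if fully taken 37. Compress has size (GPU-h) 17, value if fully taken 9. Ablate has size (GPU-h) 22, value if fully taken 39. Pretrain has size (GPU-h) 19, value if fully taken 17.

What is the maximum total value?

57.5

Rank by value-to-size ratio: Ablate 39/22≈1.77, Sweep 37/30≈1.23, Pretrain 17/19≈0.895, Align 12/19≈0.632, Compress 9/17≈0.529.
Ablate: take in full, 22 GPU-h for value 39 → 15 left.
15 GPU-h left: a 15/30 share of Sweep gives 37×15/30 = 18.5.
Total value = 57.5.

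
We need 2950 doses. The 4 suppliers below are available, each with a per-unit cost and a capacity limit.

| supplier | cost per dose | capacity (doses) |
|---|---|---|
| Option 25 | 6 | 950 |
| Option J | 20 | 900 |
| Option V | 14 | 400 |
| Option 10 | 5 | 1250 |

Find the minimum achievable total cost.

Use suppliers in increasing cost order.
Option 10 at 5: take all 1250 doses — 1700 still needed.
Take 950 from Option 25 at 6 — need 750 more.
Option V (14): use full 400 — 350 doses to go.
Option J at 20: take 350 of its 900 — requirement met.
Cost = 1250×5 + 950×6 + 400×14 + 350×20 = 24550.

24550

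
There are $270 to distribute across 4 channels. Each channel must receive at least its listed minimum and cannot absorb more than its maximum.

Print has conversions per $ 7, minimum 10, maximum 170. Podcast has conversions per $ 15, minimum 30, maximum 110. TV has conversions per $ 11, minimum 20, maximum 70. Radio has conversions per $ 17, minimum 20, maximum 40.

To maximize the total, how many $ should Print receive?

Meeting every minimum uses 10+30+20+20 = 80 $, leaving 190.
Order the channels by conversions per $: Radio 17 > Podcast 15 > TV 11 > Print 7.
Radio takes 20 more to reach its cap of 40 ; 170 left.
Podcast takes 80 more to reach its cap of 110 ; 90 left.
TV: +50 to 70 (cap) ; 40 left.
Print: +40 (room for 160) → 50. Pool exhausted.

50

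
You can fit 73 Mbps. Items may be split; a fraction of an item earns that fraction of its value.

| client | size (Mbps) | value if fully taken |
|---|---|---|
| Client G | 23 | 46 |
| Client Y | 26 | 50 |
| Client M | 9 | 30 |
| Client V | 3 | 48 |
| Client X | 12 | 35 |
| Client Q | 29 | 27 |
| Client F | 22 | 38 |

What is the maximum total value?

209

Sort by value density: Client V 48/3≈16, Client M 30/9≈3.33, Client X 35/12≈2.92, Client G 46/23≈2, Client Y 50/26≈1.92, Client F 38/22≈1.73, Client Q 27/29≈0.931.
All 3 Mbps of Client V fit (value 48) — 70 remain.
All 9 Mbps of Client M fit (value 30) — 61 remain.
Take all of Client X (12 Mbps, value 35) — 49 Mbps left.
Take all of Client G (23 Mbps, value 46) — 26 Mbps left.
Take all of Client Y (26 Mbps, value 50) — 0 Mbps left.
Total value = 209.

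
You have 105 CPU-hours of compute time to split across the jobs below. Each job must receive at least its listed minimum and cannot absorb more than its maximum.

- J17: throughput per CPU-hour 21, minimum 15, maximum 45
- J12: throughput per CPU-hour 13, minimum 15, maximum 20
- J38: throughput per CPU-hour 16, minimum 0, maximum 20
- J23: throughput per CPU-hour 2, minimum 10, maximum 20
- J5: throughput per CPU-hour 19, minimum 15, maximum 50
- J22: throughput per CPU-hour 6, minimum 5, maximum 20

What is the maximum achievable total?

Meeting every minimum uses 15+15+0+10+15+5 = 60 CPU-hours, leaving 45.
Order the jobs by throughput per CPU-hour: J17 21 > J5 19 > J38 16 > J12 13 > J22 6 > J23 2.
J17: +30 to 45 (cap) — 15 left.
J5: +15 (room for 35) → 30. Pool exhausted.
Total = 21×45 + 13×15 + 2×10 + 19×30 + 6×5 = 1760.

1760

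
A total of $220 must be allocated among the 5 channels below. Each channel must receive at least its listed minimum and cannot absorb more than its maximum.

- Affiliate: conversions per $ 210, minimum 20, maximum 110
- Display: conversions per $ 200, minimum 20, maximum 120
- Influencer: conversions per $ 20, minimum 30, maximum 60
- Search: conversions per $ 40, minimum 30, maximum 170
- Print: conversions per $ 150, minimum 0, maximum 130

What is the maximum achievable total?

34900

Meeting every minimum uses 20+20+30+30+0 = 100 $, leaving 120.
Highest conversions per $ first: Affiliate 210 > Display 200 > Print 150 > Search 40 > Influencer 20.
Give Affiliate 90 more to hit its cap of 110 — 30 left.
Only 30 left; Display takes them to reach 50.
Total = 210×110 + 200×50 + 20×30 + 40×30 = 34900.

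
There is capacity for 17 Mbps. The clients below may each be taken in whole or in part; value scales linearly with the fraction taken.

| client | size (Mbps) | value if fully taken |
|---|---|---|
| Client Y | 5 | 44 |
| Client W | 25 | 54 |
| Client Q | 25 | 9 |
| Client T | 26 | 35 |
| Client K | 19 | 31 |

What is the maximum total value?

69.92

Rank by value-to-size ratio: Client Y 44/5≈8.8, Client W 54/25≈2.16, Client K 31/19≈1.63, Client T 35/26≈1.35, Client Q 9/25≈0.36.
Take all of Client Y (5 Mbps, value 44) ; 12 Mbps left.
12 Mbps left: a 12/25 share of Client W gives 54×12/25 = 25.92.
Total value = 69.92.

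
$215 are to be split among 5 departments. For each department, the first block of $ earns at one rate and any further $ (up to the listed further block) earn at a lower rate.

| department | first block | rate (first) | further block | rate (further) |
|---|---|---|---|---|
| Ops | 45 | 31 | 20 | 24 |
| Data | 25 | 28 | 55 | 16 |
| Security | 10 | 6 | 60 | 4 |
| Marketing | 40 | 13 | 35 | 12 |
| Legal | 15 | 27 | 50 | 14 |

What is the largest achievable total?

4625

Rank every tier by rate: Ops/T1 31 > Data/T1 28 > Legal/T1 27 > Ops/T2 24 > Data/T2 16 > Legal/T2 14 > Marketing/T1 13 > Marketing/T2 12 > Security/T1 6 > Security/T2 4.
Ops T1 at 31: fill all 45 ; 170 left.
Data T1 at 28: fill all 25 ; 145 left.
Legal/T1 (27): +15 ; 130 left.
Fill Ops T2 block (20 at 24) ; 110 left.
Fill Data T2 block (55 at 16) ; 55 left.
Legal/T2 (14): +50 ; 5 left.
Marketing T1 at 13: only 5 left, fill 5.
Total = 31×45 + 28×25 + 27×15 + 24×20 + 16×55 + 14×50 + 13×5 = 4625.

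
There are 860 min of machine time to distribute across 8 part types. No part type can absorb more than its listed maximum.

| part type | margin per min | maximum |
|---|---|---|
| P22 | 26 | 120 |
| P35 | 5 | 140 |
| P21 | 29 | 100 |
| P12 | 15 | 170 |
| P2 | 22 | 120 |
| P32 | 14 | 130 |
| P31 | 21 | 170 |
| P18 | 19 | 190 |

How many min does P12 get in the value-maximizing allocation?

160

Order the part types by margin per min: P21 29 > P22 26 > P2 22 > P31 21 > P18 19 > P12 15 > P32 14 > P35 5.
P21: +100 to 100 (cap) ; 760 left.
P22: +120 to 120 (cap) ; 640 left.
Give P2 120 to hit its cap of 120 ; 520 left.
P31 takes 170 to reach its cap of 170 ; 350 left.
P18: +190 to 190 (cap) ; 160 left.
P12: +160 (room for 170) → 160. Pool exhausted.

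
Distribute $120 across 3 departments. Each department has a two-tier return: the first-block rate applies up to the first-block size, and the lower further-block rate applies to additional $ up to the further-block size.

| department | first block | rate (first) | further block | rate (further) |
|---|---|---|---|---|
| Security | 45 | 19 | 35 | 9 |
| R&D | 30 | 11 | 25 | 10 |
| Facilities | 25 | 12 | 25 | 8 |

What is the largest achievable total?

Order all 6 blocks by rate: Security/T1 19 > Facilities/T1 12 > R&D/T1 11 > R&D/T2 10 > Security/T2 9 > Facilities/T2 8.
Security/T1 (19): +45 — 75 left.
Fill Facilities T1 block (25 at 12) — 50 left.
R&D/T1 (11): +30 — 20 left.
R&D T2 at 10: only 20 left, fill 20.
Total = 19×45 + 12×25 + 11×30 + 10×20 = 1685.

1685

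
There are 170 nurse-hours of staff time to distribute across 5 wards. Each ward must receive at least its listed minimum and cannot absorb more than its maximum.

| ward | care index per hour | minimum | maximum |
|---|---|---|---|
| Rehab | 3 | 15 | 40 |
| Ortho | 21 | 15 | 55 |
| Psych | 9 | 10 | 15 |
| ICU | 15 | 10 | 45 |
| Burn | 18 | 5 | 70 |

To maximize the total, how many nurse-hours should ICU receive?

20

Meeting every minimum uses 15+15+10+10+5 = 55 nurse-hours, leaving 115.
Highest care index per hour first: Ortho 21 > Burn 18 > ICU 15 > Psych 9 > Rehab 3.
Give Ortho 40 more to hit its cap of 55 — 75 left.
Burn takes 65 more to reach its cap of 70 — 10 left.
ICU: +10 (room for 35) → 20. Pool exhausted.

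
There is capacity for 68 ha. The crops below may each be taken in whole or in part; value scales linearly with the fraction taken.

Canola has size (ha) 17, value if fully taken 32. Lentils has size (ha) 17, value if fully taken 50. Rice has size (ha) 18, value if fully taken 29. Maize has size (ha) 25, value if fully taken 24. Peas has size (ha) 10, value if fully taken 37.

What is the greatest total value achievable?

Best value per unit of size first: Peas 37/10≈3.7, Lentils 50/17≈2.94, Canola 32/17≈1.88, Rice 29/18≈1.61, Maize 24/25≈0.96.
Take all of Peas (10 ha, value 37) — 58 ha left.
All 17 ha of Lentils fit (value 50) — 41 remain.
Canola: take in full, 17 ha for value 32 — 24 left.
Rice: take in full, 18 ha for value 29 — 6 left.
Only 6 ha remain; take 6/25 of Maize for value 24×6/25 = 5.76.
Total value = 153.76.

153.76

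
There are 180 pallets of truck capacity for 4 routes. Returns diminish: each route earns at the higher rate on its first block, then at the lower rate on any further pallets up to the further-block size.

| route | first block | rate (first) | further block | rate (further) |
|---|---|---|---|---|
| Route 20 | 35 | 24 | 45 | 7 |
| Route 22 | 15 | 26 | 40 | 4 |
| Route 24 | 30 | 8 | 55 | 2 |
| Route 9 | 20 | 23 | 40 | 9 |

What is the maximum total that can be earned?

2570

Order all 8 blocks by rate: Route 22/tier1 26 > Route 20/tier1 24 > Route 9/tier1 23 > Route 9/tier2 9 > Route 24/tier1 8 > Route 20/tier2 7 > Route 22/tier2 4 > Route 24/tier2 2.
Route 22 tier1 at 26: fill all 15 — 165 left.
Route 20 tier1 at 24: fill all 35 — 130 left.
Route 9 tier1 at 23: fill all 20 — 110 left.
Route 9 tier2 at 9: fill all 40 — 70 left.
Fill Route 24 tier1 block (30 at 8) — 40 left.
40 remain; put them into Route 20 tier2 at 7.
Total = 26×15 + 24×35 + 23×20 + 9×40 + 8×30 + 7×40 = 2570.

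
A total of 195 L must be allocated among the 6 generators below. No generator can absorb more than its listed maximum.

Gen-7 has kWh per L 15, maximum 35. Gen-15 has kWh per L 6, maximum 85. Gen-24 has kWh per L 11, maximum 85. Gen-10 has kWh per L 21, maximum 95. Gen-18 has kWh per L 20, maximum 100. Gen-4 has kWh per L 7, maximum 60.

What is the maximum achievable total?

3995

Order the generators by kWh per L: Gen-10 21 > Gen-18 20 > Gen-7 15 > Gen-24 11 > Gen-4 7 > Gen-15 6.
Gen-10 takes 95 to reach its cap of 95 ; 100 left.
Gen-18 takes 100 to reach its cap of 100 ; 0 left.
Total = 21×95 + 20×100 = 3995.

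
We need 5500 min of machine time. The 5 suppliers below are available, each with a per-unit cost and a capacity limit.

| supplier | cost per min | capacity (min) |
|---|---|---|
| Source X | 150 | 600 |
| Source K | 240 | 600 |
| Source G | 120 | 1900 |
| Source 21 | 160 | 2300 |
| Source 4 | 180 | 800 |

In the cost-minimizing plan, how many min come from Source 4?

Use suppliers in increasing cost order.
Source G (120): use full 1900 → 3600 min to go.
Source X at 150: take all 600 min → 3000 still needed.
Source 21 (160): use full 2300 → 700 min to go.
Source 4 (180): take the remaining 700 → done.
Source K: unused.

700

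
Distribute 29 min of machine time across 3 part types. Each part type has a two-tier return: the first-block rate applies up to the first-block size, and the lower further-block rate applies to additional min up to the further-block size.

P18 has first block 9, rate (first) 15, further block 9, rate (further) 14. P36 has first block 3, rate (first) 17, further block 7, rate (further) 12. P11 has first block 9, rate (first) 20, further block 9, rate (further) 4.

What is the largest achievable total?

Order all 6 blocks by rate: P11/T1 20 > P36/T1 17 > P18/T1 15 > P18/T2 14 > P36/T2 12 > P11/T2 4.
Fill P11 T1 block (9 at 20) → 20 left.
P36 T1 at 17: fill all 3 → 17 left.
P18 T1 at 15: fill all 9 → 8 left.
8 remain; put them into P18 T2 at 14.
Total = 20×9 + 17×3 + 15×9 + 14×8 = 478.

478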